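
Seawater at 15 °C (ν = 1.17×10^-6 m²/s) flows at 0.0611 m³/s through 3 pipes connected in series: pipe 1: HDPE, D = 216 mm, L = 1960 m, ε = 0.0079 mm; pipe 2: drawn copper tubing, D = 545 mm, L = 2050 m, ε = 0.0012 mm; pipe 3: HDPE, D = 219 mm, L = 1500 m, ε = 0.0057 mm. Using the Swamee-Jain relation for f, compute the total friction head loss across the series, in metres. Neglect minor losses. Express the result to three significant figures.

Pipe 1: V = 1.667 m/s, Re = 3.08×10^5, ε/D = 3.66×10^-5, f = 0.01473, h_1 = f(L/D)V²/2g = 18.94 m
Pipe 2: V = 0.2619 m/s, Re = 1.22×10^5, ε/D = 2.20×10^-6, f = 0.01716, h_2 = f(L/D)V²/2g = 0.2257 m
Pipe 3: V = 1.622 m/s, Re = 3.04×10^5, ε/D = 2.60×10^-5, f = 0.01464, h_3 = f(L/D)V²/2g = 13.45 m
Series → Q common, losses add: H = Σh = 32.62 m

H ≈ 32.6 m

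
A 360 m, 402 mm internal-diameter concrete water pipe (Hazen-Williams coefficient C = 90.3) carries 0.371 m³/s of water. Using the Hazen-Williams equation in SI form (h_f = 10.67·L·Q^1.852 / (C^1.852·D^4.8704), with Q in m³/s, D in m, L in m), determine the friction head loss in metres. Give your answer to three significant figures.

h_f ≈ 12.4 m

h_f = 10.67·360·0.371^1.852 / (90.3^1.852·0.402^4.8704) = 12.38 m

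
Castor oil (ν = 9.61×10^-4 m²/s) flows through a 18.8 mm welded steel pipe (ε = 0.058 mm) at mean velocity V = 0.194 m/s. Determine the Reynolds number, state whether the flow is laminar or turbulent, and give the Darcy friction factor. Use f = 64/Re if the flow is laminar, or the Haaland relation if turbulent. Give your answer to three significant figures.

Re ≈ 3.80; laminar; f = 64/Re ≈ 16.9

Re = VD/ν = 0.1940·0.0188/9.61×10^-4 = 3.80
Re < 2300 → laminar → f = 64/Re = 16.86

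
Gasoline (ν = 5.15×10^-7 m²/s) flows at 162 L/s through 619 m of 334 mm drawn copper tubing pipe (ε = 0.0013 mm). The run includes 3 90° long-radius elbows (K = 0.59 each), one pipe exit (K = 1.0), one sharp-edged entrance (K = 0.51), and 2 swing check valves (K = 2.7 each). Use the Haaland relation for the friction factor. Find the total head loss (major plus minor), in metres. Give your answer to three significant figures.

V = 4Q/(πD²) = 1.849 m/s; V²/2g = 0.1742 m
Re = 1.20×10^6, ε/D = 3.89×10^-6 → f = 0.01131 (Haaland)
Major: h_f = f(L/D)·V²/2g = 0.01131·1853·0.1742 = 3.654 m
Minor: ΣK = 8.68; h_m = ΣK·V²/2g = 1.512 m
Total H_L = 3.654 + 1.512 = 5.166 m

H_L ≈ 5.17 m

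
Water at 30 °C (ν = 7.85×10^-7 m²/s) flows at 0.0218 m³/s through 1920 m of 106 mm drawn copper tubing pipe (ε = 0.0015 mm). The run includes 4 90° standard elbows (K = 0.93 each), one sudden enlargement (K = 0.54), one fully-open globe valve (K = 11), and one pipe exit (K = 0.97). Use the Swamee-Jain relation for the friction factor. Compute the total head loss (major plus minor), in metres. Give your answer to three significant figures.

V = 4Q/(πD²) = 2.470 m/s; V²/2g = 0.3110 m
Re = 3.34×10^5, ε/D = 1.42×10^-5 → f = 0.01427 (Swamee-Jain)
Major: h_f = f(L/D)·V²/2g = 0.01427·18113·0.3110 = 80.39 m
Minor: ΣK = 16.2; h_m = ΣK·V²/2g = 5.048 m
Total H_L = 80.39 + 5.048 = 85.44 m

H_L ≈ 85.4 m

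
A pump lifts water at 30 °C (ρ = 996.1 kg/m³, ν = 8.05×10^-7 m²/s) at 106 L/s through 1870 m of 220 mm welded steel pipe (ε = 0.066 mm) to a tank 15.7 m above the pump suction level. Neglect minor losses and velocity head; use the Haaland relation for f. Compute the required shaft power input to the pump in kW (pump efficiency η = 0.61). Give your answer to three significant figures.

P_shaft ≈ 117 kW

V = 4Q/(πD²) = 2.788 m/s; Re = 7.62×10^5; ε/D = 3.00×10^-4; f = 0.01578
h_f = f(L/D)V²/2g = 53.17 m
Total head H = z + h_f = 15.7 + 53.17 = 68.87 m
P_hyd = ρgQH = 996.1·9.81·0.106·68.87 = 71.33 kW
P_shaft = P_hyd/η = 71.33/0.61 = 116.9 kW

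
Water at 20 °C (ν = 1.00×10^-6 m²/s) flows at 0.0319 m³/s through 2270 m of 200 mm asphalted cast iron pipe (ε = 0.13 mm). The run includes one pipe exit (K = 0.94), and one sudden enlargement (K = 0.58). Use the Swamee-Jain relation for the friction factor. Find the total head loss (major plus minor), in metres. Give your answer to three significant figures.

H_L ≈ 11.8 m

V = 4Q/(πD²) = 1.015 m/s; V²/2g = 0.05255 m
Re = 2.03×10^5, ε/D = 6.50×10^-4 → f = 0.01966 (Swamee-Jain)
Major: h_f = f(L/D)·V²/2g = 0.01966·11350·0.05255 = 11.73 m
Minor: ΣK = 1.52; h_m = ΣK·V²/2g = 0.07988 m
Total H_L = 11.73 + 0.07988 = 11.81 m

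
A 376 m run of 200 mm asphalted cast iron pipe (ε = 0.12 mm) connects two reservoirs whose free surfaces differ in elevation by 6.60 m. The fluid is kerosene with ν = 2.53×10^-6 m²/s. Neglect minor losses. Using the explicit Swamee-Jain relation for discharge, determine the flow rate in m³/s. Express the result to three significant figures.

Q ≈ 0.0585 m³/s

Swamee-Jain (Type II): Q = -0.965·√(gD⁵h_f/L)·ln[ε/(3.7D) + √(3.17ν²L/(gD³h_f))]
√(gD⁵h_f/L) = √(9.81·0.200⁵·6.60/376) = 0.007423
ε/(3.7D) = 1.62×10^-4; √(3.17ν²L/(gD³h_f)) = 1.21×10^-4
Q = -0.965·0.007423·ln(2.835×10^-4) = 0.05851 m³/s
Check: V = 1.86 m/s, Re = 1.47×10^5, f = 0.01998, h_f = 6.64 m ≈ 6.60 m ✓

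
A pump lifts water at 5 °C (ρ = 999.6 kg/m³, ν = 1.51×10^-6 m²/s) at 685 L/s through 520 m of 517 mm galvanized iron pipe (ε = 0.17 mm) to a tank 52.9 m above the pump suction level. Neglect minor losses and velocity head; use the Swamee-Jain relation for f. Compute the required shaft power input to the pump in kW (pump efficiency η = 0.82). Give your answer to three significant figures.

V = 4Q/(πD²) = 3.263 m/s; Re = 1.12×10^6; ε/D = 3.29×10^-4; f = 0.01594
h_f = f(L/D)V²/2g = 8.700 m
Total head H = z + h_f = 52.9 + 8.700 = 61.60 m
P_hyd = ρgQH = 999.6·9.81·0.685·61.60 = 413.8 kW
P_shaft = P_hyd/η = 413.8/0.82 = 504.6 kW

P_shaft ≈ 505 kW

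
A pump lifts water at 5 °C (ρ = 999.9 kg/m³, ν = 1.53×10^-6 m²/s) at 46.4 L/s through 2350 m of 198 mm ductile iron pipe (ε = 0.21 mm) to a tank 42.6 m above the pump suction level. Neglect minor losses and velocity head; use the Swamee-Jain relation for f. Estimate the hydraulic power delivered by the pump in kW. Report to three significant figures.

P_hyd ≈ 32.8 kW

V = 4Q/(πD²) = 1.507 m/s; Re = 1.95×10^5; ε/D = 0.00106; f = 0.02146
h_f = f(L/D)V²/2g = 29.48 m
Total head H = z + h_f = 42.6 + 29.48 = 72.08 m
P_hyd = ρgQH = 999.9·9.81·0.0464·72.08 = 32.81 kW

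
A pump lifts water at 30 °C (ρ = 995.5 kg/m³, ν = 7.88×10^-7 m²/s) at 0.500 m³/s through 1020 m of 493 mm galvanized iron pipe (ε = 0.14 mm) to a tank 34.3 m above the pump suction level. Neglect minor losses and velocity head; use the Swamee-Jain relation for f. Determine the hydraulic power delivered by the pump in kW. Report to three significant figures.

V = 4Q/(πD²) = 2.619 m/s; Re = 1.64×10^6; ε/D = 2.84×10^-4; f = 0.01532
h_f = f(L/D)V²/2g = 11.09 m
Total head H = z + h_f = 34.3 + 11.09 = 45.39 m
P_hyd = ρgQH = 995.5·9.81·0.500·45.39 = 221.6 kW

P_hyd ≈ 222 kW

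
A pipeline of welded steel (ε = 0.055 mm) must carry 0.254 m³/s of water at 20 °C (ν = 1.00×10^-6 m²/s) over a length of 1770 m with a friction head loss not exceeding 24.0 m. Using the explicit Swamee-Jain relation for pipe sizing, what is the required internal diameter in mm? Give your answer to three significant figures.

Swamee-Jain (Type III): D = 0.66·[ε^1.25·(LQ²/(gh_f))^4.75 + ν·Q^9.4·(L/(gh_f))^5.2]^0.04
LQ²/(gh_f) = 0.4850; L/(gh_f) = 7.518
Term 1 = ε^1.25·(…)^4.75 = 1.52×10^-7; Term 2 = ν·Q^9.4·(…)^5.2 = 9.14×10^-8
D = 0.66·(1.52×10^-7 + 9.14×10^-8)^0.04 = 0.3589 m = 359 mm
Check: V = 2.51 m/s, Re = 9.01×10^5, f = 0.01433, h_f = 22.7 m ≈ 24.0 m ✓

D ≈ 359 mm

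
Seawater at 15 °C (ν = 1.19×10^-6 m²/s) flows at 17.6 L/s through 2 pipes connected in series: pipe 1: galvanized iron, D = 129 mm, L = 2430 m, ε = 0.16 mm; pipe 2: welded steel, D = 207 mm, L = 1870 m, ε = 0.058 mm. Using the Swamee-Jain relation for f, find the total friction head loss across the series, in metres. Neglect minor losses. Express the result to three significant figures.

H ≈ 41.7 m

Pipe 1: V = 1.347 m/s, Re = 1.46×10^5, ε/D = 0.00124, f = 0.02250, h_1 = f(L/D)V²/2g = 39.18 m
Pipe 2: V = 0.5230 m/s, Re = 9.10×10^4, ε/D = 2.80×10^-4, f = 0.01969, h_2 = f(L/D)V²/2g = 2.480 m
Series → Q common, losses add: H = Σh = 41.66 m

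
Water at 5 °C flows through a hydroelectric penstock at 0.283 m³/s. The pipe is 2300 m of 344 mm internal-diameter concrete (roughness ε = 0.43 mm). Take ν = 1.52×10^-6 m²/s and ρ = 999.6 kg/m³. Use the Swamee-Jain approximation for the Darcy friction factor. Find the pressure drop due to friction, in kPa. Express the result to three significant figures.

V = 4Q/(πD²) = 4·0.283/(π·0.344²) = 3.045 m/s
Re = VD/ν = 3.045·0.344/1.52×10^-6 = 6.89×10^5 → turbulent
ε/D = 0.43/344 = 0.00125
Swamee-Jain: f = 0.02122
h_f = f(L/D)V²/(2g) = 0.02122·(2300/0.344)·3.045²/(2·9.81) = 67.06 m
Δp = ρg·h_f = 999.6·9.81·67.06 = 657.6 kPa

Δp ≈ 658 kPa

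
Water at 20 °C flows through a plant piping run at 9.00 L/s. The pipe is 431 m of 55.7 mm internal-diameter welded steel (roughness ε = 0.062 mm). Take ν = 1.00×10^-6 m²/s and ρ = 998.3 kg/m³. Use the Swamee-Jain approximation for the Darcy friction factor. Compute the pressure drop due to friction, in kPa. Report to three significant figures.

V = 4Q/(πD²) = 4·0.00900/(π·0.0557²) = 3.694 m/s
Re = VD/ν = 3.694·0.0557/1.00×10^-6 = 2.06×10^5 → turbulent
ε/D = 0.062/55.7 = 0.00111
Swamee-Jain: f = 0.02159
h_f = f(L/D)V²/(2g) = 0.02159·(431/0.0557)·3.694²/(2·9.81) = 116.2 m
Δp = ρg·h_f = 998.3·9.81·116.2 = 1138 kPa

Δp ≈ 1140 kPa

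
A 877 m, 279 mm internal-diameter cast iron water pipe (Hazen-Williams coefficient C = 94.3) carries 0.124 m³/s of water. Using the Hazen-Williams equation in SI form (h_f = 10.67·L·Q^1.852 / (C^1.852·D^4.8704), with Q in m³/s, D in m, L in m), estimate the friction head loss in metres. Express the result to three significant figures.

h_f ≈ 21.7 m

h_f = 10.67·877·0.124^1.852 / (94.3^1.852·0.279^4.8704) = 21.65 m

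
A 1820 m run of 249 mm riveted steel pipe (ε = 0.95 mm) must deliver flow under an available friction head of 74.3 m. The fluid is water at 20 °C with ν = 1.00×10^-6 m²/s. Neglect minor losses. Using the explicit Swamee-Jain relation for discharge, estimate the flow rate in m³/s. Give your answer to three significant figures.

Q ≈ 0.130 m³/s

Swamee-Jain (Type II): Q = -0.965·√(gD⁵h_f/L)·ln[ε/(3.7D) + √(3.17ν²L/(gD³h_f))]
√(gD⁵h_f/L) = √(9.81·0.249⁵·74.3/1820) = 0.01958
ε/(3.7D) = 0.00103; √(3.17ν²L/(gD³h_f)) = 2.26×10^-5
Q = -0.965·0.01958·ln(0.001054) = 0.1295 m³/s
Check: V = 2.66 m/s, Re = 6.62×10^5, f = 0.02829, h_f = 74.6 m ≈ 74.3 m ✓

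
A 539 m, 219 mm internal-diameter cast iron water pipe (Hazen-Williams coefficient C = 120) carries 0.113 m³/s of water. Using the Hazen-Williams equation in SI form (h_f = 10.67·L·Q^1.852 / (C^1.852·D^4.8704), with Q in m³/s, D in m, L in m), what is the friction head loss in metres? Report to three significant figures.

h_f = 10.67·539·0.113^1.852 / (120^1.852·0.219^4.8704) = 23.32 m

h_f ≈ 23.3 m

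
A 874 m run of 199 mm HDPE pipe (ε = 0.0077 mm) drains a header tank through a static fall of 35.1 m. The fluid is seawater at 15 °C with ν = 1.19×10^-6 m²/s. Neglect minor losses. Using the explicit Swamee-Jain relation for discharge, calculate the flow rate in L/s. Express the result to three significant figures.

Q ≈ 106 L/s

Swamee-Jain (Type II): Q = -0.965·√(gD⁵h_f/L)·ln[ε/(3.7D) + √(3.17ν²L/(gD³h_f))]
√(gD⁵h_f/L) = √(9.81·0.199⁵·35.1/874) = 0.01109
ε/(3.7D) = 1.05×10^-5; √(3.17ν²L/(gD³h_f)) = 3.80×10^-5
Q = -0.965·0.01109·ln(4.848×10^-5) = 0.1063 m³/s
Check: V = 3.42 m/s, Re = 5.72×10^5, f = 0.01342, h_f = 35.1 m ≈ 35.1 m ✓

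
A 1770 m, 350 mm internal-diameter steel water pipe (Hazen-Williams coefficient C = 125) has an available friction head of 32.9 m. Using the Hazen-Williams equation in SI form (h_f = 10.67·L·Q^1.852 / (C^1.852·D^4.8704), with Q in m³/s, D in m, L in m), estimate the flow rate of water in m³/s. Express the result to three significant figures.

Rearranging: Q = [h_f·C^1.852·D^4.8704 / (10.67·L)]^(1/1.852)
Q = [32.9·125^1.852·0.350^4.8704 / (10.67·1770)]^0.540 = 0.2560 m³/s

Q ≈ 0.256 m³/s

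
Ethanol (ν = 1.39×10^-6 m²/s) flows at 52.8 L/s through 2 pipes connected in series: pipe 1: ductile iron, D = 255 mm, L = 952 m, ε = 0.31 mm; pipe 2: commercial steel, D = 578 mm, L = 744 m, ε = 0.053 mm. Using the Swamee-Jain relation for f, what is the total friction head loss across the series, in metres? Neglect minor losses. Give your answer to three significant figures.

Pipe 1: V = 1.034 m/s, Re = 1.90×10^5, ε/D = 0.00122, f = 0.02207, h_1 = f(L/D)V²/2g = 4.488 m
Pipe 2: V = 0.2012 m/s, Re = 8.37×10^4, ε/D = 9.17×10^-5, f = 0.01904, h_2 = f(L/D)V²/2g = 0.05058 m
Series → Q common, losses add: H = Σh = 4.539 m

H ≈ 4.54 m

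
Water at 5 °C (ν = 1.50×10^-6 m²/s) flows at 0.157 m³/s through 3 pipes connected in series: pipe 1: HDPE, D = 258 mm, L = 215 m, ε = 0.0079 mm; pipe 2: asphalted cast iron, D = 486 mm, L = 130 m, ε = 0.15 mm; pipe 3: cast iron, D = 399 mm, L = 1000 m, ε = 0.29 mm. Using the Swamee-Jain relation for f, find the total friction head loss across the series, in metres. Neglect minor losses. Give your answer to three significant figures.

H ≈ 9.25 m

Pipe 1: V = 3.003 m/s, Re = 5.17×10^5, ε/D = 3.06×10^-5, f = 0.01350, h_1 = f(L/D)V²/2g = 5.170 m
Pipe 2: V = 0.8463 m/s, Re = 2.74×10^5, ε/D = 3.09×10^-4, f = 0.01727, h_2 = f(L/D)V²/2g = 0.1686 m
Pipe 3: V = 1.256 m/s, Re = 3.34×10^5, ε/D = 7.27×10^-4, f = 0.01941, h_3 = f(L/D)V²/2g = 3.909 m
Series → Q common, losses add: H = Σh = 9.248 m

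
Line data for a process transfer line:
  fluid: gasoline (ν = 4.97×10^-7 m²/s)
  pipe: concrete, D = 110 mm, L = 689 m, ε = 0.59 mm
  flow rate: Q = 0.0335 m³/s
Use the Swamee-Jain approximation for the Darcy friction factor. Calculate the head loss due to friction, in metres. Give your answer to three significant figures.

V = 4Q/(πD²) = 4·0.0335/(π·0.110²) = 3.525 m/s
Re = VD/ν = 3.525·0.110/4.97×10^-7 = 7.80×10^5 → turbulent
ε/D = 0.59/110 = 0.00536
Swamee-Jain: f = 0.03121
h_f = f(L/D)V²/(2g) = 0.03121·(689/0.110)·3.525²/(2·9.81) = 123.8 m

h_f ≈ 124 m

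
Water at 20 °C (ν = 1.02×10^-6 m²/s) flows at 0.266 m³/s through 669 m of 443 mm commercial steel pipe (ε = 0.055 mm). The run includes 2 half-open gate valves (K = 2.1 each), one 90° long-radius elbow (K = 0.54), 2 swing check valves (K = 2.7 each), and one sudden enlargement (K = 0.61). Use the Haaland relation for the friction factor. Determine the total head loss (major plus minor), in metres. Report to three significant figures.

V = 4Q/(πD²) = 1.726 m/s; V²/2g = 0.1518 m
Re = 7.50×10^5, ε/D = 1.24×10^-4 → f = 0.01398 (Haaland)
Major: h_f = f(L/D)·V²/2g = 0.01398·1510·0.1518 = 3.205 m
Minor: ΣK = 10.8; h_m = ΣK·V²/2g = 1.632 m
Total H_L = 3.205 + 1.632 = 4.836 m

H_L ≈ 4.84 m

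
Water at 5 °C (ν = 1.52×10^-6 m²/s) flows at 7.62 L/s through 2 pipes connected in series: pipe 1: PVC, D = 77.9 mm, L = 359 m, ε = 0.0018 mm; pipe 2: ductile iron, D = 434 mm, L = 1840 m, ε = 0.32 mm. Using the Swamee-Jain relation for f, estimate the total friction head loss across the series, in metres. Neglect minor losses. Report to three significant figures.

H ≈ 11.3 m

Pipe 1: V = 1.599 m/s, Re = 8.19×10^4, ε/D = 2.31×10^-5, f = 0.01876, h_1 = f(L/D)V²/2g = 11.26 m
Pipe 2: V = 0.05151 m/s, Re = 1.47×10^4, ε/D = 7.37×10^-4, f = 0.02944, h_2 = f(L/D)V²/2g = 0.01688 m
Series → Q common, losses add: H = Σh = 11.28 m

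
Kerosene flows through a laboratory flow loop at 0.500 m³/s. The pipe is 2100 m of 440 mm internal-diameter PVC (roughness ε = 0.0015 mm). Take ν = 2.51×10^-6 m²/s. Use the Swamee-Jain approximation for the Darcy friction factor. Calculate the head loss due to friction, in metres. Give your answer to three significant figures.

V = 4Q/(πD²) = 4·0.500/(π·0.440²) = 3.288 m/s
Re = VD/ν = 3.288·0.440/2.51×10^-6 = 5.76×10^5 → turbulent
ε/D = 0.0015/440 = 3.41×10^-6
Swamee-Jain: f = 0.01282
h_f = f(L/D)V²/(2g) = 0.01282·(2100/0.440)·3.288²/(2·9.81) = 33.73 m

h_f ≈ 33.7 m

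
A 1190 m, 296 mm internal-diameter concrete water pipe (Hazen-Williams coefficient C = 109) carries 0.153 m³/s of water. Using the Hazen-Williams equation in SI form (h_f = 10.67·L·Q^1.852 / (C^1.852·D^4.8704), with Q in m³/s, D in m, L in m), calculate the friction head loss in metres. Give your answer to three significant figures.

h_f = 10.67·1190·0.153^1.852 / (109^1.852·0.296^4.8704) = 24.86 m

h_f ≈ 24.9 m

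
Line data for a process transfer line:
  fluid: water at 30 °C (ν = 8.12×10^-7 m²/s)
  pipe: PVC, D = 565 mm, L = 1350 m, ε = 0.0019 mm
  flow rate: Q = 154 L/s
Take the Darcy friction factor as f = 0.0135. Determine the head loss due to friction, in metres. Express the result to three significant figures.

V = 4Q/(πD²) = 4·0.154/(π·0.565²) = 0.6142 m/s
h_f = f(L/D)V²/(2g) = 0.01350·(1350/0.565)·0.6142²/(2·9.81) = 0.6203 m

h_f ≈ 0.620 m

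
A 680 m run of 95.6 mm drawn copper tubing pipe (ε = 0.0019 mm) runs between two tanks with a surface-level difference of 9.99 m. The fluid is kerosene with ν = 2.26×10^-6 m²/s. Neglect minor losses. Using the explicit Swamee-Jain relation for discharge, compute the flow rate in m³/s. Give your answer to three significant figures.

Q ≈ 0.00820 m³/s

Swamee-Jain (Type II): Q = -0.965·√(gD⁵h_f/L)·ln[ε/(3.7D) + √(3.17ν²L/(gD³h_f))]
√(gD⁵h_f/L) = √(9.81·0.0956⁵·9.99/680) = 0.001073
ε/(3.7D) = 5.37×10^-6; √(3.17ν²L/(gD³h_f)) = 3.59×10^-4
Q = -0.965·0.001073·ln(3.640×10^-4) = 0.008197 m³/s
Check: V = 1.14 m/s, Re = 4.83×10^4, f = 0.02100, h_f = 9.93 m ≈ 9.99 m ✓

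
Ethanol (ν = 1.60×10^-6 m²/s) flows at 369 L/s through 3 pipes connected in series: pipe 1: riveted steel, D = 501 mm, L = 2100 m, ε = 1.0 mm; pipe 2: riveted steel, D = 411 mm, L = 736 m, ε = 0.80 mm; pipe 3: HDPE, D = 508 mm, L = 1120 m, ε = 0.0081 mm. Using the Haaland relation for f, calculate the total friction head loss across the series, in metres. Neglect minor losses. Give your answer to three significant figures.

H ≈ 39.2 m

Pipe 1: V = 1.872 m/s, Re = 5.86×10^5, ε/D = 0.00200, f = 0.02373, h_1 = f(L/D)V²/2g = 17.76 m
Pipe 2: V = 2.781 m/s, Re = 7.14×10^5, ε/D = 0.00195, f = 0.02353, h_2 = f(L/D)V²/2g = 16.61 m
Pipe 3: V = 1.821 m/s, Re = 5.78×10^5, ε/D = 1.59×10^-5, f = 0.01294, h_3 = f(L/D)V²/2g = 4.818 m
Series → Q common, losses add: H = Σh = 39.20 m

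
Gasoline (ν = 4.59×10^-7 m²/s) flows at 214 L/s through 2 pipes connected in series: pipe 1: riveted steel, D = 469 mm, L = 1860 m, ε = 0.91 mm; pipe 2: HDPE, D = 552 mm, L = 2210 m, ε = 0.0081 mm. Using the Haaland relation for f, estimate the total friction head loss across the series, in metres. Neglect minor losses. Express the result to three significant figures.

H ≈ 9.18 m

Pipe 1: V = 1.239 m/s, Re = 1.27×10^6, ε/D = 0.00194, f = 0.02341, h_1 = f(L/D)V²/2g = 7.261 m
Pipe 2: V = 0.8942 m/s, Re = 1.08×10^6, ε/D = 1.47×10^-5, f = 0.01173, h_2 = f(L/D)V²/2g = 1.914 m
Series → Q common, losses add: H = Σh = 9.176 m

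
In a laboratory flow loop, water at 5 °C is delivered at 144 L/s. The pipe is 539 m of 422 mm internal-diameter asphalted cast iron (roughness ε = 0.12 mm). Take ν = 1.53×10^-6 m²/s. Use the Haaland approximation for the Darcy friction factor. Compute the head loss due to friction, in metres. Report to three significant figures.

h_f ≈ 1.16 m

V = 4Q/(πD²) = 4·0.144/(π·0.422²) = 1.030 m/s
Re = VD/ν = 1.030·0.422/1.53×10^-6 = 2.84×10^5 → turbulent
ε/D = 0.12/422 = 2.84×10^-4
Haaland: f = 0.01678
h_f = f(L/D)V²/(2g) = 0.01678·(539/0.422)·1.030²/(2·9.81) = 1.158 m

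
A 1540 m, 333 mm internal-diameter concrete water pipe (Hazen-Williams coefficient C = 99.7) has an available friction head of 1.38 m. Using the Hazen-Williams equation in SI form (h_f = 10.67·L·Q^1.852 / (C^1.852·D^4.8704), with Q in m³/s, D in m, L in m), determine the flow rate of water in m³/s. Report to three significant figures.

Q ≈ 0.0348 m³/s

Rearranging: Q = [h_f·C^1.852·D^4.8704 / (10.67·L)]^(1/1.852)
Q = [1.38·99.7^1.852·0.333^4.8704 / (10.67·1540)]^0.540 = 0.03484 m³/s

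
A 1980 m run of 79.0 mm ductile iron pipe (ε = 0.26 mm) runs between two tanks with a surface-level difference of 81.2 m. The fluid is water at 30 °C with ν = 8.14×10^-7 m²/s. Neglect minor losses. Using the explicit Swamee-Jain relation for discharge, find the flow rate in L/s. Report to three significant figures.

Q ≈ 7.42 L/s

Swamee-Jain (Type II): Q = -0.965·√(gD⁵h_f/L)·ln[ε/(3.7D) + √(3.17ν²L/(gD³h_f))]
√(gD⁵h_f/L) = √(9.81·0.0790⁵·81.2/1980) = 0.001113
ε/(3.7D) = 8.89×10^-4; √(3.17ν²L/(gD³h_f)) = 1.03×10^-4
Q = -0.965·0.001113·ln(9.924×10^-4) = 0.007425 m³/s
Check: V = 1.51 m/s, Re = 1.47×10^5, f = 0.02792, h_f = 81.8 m ≈ 81.2 m ✓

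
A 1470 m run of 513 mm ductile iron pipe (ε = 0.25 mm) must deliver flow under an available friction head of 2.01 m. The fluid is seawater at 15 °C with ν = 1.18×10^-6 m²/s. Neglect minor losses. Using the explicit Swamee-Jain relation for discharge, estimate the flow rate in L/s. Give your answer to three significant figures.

Swamee-Jain (Type II): Q = -0.965·√(gD⁵h_f/L)·ln[ε/(3.7D) + √(3.17ν²L/(gD³h_f))]
√(gD⁵h_f/L) = √(9.81·0.513⁵·2.01/1470) = 0.02183
ε/(3.7D) = 1.32×10^-4; √(3.17ν²L/(gD³h_f)) = 4.94×10^-5
Q = -0.965·0.02183·ln(1.811×10^-4) = 0.1815 m³/s
Check: V = 0.878 m/s, Re = 3.82×10^5, f = 0.01797, h_f = 2.02 m ≈ 2.01 m ✓

Q ≈ 182 L/s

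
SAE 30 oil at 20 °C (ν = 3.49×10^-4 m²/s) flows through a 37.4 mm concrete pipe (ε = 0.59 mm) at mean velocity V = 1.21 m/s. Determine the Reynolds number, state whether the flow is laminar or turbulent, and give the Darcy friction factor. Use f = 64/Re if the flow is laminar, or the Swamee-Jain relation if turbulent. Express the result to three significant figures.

Re ≈ 130; laminar; f = 64/Re ≈ 0.494

Re = VD/ν = 1.210·0.0374/3.49×10^-4 = 130
Re < 2300 → laminar → f = 64/Re = 0.4936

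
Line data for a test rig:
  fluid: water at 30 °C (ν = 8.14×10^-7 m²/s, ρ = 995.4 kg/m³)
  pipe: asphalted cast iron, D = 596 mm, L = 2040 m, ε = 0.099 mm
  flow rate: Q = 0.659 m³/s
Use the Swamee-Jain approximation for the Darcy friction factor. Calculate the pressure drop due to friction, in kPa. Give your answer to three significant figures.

V = 4Q/(πD²) = 4·0.659/(π·0.596²) = 2.362 m/s
Re = VD/ν = 2.362·0.596/8.14×10^-7 = 1.73×10^6 → turbulent
ε/D = 0.099/596 = 1.66×10^-4
Swamee-Jain: f = 0.01397
h_f = f(L/D)V²/(2g) = 0.01397·(2040/0.596)·2.362²/(2·9.81) = 13.60 m
Δp = ρg·h_f = 995.4·9.81·13.60 = 132.8 kPa

Δp ≈ 133 kPa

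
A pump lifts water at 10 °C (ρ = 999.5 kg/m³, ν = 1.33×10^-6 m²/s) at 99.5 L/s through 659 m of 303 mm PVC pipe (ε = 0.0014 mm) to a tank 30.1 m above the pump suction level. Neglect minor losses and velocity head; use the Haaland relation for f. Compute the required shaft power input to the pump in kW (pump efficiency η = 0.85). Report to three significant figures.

P_shaft ≈ 38.0 kW

V = 4Q/(πD²) = 1.380 m/s; Re = 3.14×10^5; ε/D = 4.62×10^-6; f = 0.01426
h_f = f(L/D)V²/2g = 3.009 m
Total head H = z + h_f = 30.1 + 3.009 = 33.11 m
P_hyd = ρgQH = 999.5·9.81·0.0995·33.11 = 32.30 kW
P_shaft = P_hyd/η = 32.30/0.85 = 38.00 kW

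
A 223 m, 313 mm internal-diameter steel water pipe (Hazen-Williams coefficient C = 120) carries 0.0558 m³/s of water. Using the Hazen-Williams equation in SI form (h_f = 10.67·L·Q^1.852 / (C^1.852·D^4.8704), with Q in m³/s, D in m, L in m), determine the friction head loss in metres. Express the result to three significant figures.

h_f = 10.67·223·0.0558^1.852 / (120^1.852·0.313^4.8704) = 0.4587 m

h_f ≈ 0.459 m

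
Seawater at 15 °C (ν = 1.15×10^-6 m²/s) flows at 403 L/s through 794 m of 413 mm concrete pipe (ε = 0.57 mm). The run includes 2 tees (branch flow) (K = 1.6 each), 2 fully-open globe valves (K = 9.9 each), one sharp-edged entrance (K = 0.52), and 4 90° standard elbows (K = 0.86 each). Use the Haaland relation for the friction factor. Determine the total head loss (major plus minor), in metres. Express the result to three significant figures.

V = 4Q/(πD²) = 3.008 m/s; V²/2g = 0.4612 m
Re = 1.08×10^6, ε/D = 0.00138 → f = 0.02151 (Haaland)
Major: h_f = f(L/D)·V²/2g = 0.02151·1923·0.4612 = 19.07 m
Minor: ΣK = 27.0; h_m = ΣK·V²/2g = 12.44 m
Total H_L = 19.07 + 12.44 = 31.51 m

H_L ≈ 31.5 m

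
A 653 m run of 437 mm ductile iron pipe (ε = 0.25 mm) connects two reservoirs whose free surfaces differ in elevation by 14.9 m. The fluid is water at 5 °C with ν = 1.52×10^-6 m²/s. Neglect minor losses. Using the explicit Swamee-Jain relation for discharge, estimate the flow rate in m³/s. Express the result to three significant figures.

Q ≈ 0.499 m³/s

Swamee-Jain (Type II): Q = -0.965·√(gD⁵h_f/L)·ln[ε/(3.7D) + √(3.17ν²L/(gD³h_f))]
√(gD⁵h_f/L) = √(9.81·0.437⁵·14.9/653) = 0.05973
ε/(3.7D) = 1.55×10^-4; √(3.17ν²L/(gD³h_f)) = 1.98×10^-5
Q = -0.965·0.05973·ln(1.744×10^-4) = 0.4988 m³/s
Check: V = 3.33 m/s, Re = 9.56×10^5, f = 0.01779, h_f = 15.0 m ≈ 14.9 m ✓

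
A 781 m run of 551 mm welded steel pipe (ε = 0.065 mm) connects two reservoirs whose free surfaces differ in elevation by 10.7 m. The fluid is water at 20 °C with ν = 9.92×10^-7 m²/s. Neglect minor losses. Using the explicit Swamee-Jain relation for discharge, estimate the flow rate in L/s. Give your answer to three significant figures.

Q ≈ 800 L/s

Swamee-Jain (Type II): Q = -0.965·√(gD⁵h_f/L)·ln[ε/(3.7D) + √(3.17ν²L/(gD³h_f))]
√(gD⁵h_f/L) = √(9.81·0.551⁵·10.7/781) = 0.08262
ε/(3.7D) = 3.19×10^-5; √(3.17ν²L/(gD³h_f)) = 1.18×10^-5
Q = -0.965·0.08262·ln(4.366×10^-5) = 0.8004 m³/s
Check: V = 3.36 m/s, Re = 1.86×10^6, f = 0.01323, h_f = 10.8 m ≈ 10.7 m ✓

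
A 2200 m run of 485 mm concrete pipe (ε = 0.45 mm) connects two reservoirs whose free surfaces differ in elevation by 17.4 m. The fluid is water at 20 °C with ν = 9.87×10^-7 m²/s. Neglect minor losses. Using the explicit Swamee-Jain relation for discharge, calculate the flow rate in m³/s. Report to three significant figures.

Q ≈ 0.362 m³/s

Swamee-Jain (Type II): Q = -0.965·√(gD⁵h_f/L)·ln[ε/(3.7D) + √(3.17ν²L/(gD³h_f))]
√(gD⁵h_f/L) = √(9.81·0.485⁵·17.4/2200) = 0.04563
ε/(3.7D) = 2.51×10^-4; √(3.17ν²L/(gD³h_f)) = 1.87×10^-5
Q = -0.965·0.04563·ln(2.694×10^-4) = 0.3619 m³/s
Check: V = 1.96 m/s, Re = 9.63×10^5, f = 0.01971, h_f = 17.5 m ≈ 17.4 m ✓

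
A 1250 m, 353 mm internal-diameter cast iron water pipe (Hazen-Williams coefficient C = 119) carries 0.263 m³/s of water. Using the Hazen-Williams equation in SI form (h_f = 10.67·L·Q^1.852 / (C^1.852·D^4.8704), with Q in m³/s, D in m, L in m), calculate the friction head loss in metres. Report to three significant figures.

h_f ≈ 25.7 m

h_f = 10.67·1250·0.263^1.852 / (119^1.852·0.353^4.8704) = 25.67 m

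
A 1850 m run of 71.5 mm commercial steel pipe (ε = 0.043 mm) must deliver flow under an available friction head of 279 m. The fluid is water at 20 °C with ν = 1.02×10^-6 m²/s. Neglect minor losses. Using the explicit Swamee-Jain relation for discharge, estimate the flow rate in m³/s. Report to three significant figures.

Q ≈ 0.0134 m³/s

Swamee-Jain (Type II): Q = -0.965·√(gD⁵h_f/L)·ln[ε/(3.7D) + √(3.17ν²L/(gD³h_f))]
√(gD⁵h_f/L) = √(9.81·0.0715⁵·279/1850) = 0.001663
ε/(3.7D) = 1.63×10^-4; √(3.17ν²L/(gD³h_f)) = 7.81×10^-5
Q = -0.965·0.001663·ln(2.406×10^-4) = 0.01337 m³/s
Check: V = 3.33 m/s, Re = 2.33×10^5, f = 0.01922, h_f = 281 m ≈ 279 m ✓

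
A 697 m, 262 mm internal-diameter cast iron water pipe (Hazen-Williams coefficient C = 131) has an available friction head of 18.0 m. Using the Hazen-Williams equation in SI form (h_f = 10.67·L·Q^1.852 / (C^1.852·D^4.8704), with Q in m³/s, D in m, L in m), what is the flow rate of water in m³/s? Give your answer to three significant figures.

Q ≈ 0.150 m³/s

Rearranging: Q = [h_f·C^1.852·D^4.8704 / (10.67·L)]^(1/1.852)
Q = [18.0·131^1.852·0.262^4.8704 / (10.67·697)]^0.540 = 0.1496 m³/s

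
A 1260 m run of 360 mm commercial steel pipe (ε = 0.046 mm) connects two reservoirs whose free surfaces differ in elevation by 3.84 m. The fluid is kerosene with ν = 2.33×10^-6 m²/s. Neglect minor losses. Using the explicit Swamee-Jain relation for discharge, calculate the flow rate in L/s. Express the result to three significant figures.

Swamee-Jain (Type II): Q = -0.965·√(gD⁵h_f/L)·ln[ε/(3.7D) + √(3.17ν²L/(gD³h_f))]
√(gD⁵h_f/L) = √(9.81·0.360⁵·3.84/1260) = 0.01345
ε/(3.7D) = 3.45×10^-5; √(3.17ν²L/(gD³h_f)) = 1.11×10^-4
Q = -0.965·0.01345·ln(1.456×10^-4) = 0.1146 m³/s
Check: V = 1.13 m/s, Re = 1.74×10^5, f = 0.01696, h_f = 3.84 m ≈ 3.84 m ✓

Q ≈ 115 L/s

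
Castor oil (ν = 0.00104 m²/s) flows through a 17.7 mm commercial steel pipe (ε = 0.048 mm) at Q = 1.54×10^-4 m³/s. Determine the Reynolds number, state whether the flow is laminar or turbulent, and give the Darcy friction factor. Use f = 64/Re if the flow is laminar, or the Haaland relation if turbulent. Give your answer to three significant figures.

Re ≈ 10.7; laminar; f = 64/Re ≈ 6.01

V = 4Q/(πD²) = 0.6259 m/s
Re = VD/ν = 0.6259·0.0177/0.00104 = 10.7
Re < 2300 → laminar → f = 64/Re = 6.008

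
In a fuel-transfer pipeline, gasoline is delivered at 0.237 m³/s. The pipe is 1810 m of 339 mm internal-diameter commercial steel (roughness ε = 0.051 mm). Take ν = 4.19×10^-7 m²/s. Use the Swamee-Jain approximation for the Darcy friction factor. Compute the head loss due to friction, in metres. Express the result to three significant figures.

V = 4Q/(πD²) = 4·0.237/(π·0.339²) = 2.626 m/s
Re = VD/ν = 2.626·0.339/4.19×10^-7 = 2.12×10^6 → turbulent
ε/D = 0.051/339 = 1.50×10^-4
Swamee-Jain: f = 0.01364
h_f = f(L/D)V²/(2g) = 0.01364·(1810/0.339)·2.626²/(2·9.81) = 25.58 m

h_f ≈ 25.6 m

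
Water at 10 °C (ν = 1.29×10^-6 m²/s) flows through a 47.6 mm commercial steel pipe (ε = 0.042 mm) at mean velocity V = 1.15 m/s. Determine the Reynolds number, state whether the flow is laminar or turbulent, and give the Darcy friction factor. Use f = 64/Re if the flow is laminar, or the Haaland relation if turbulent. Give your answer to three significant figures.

Re ≈ 4.24×10^4; turbulent; f ≈ 0.0240

Re = VD/ν = 1.150·0.0476/1.29×10^-6 = 4.24×10^4
Re > 4000 → turbulent; ε/D = 8.82×10^-4
Haaland: f = 0.02397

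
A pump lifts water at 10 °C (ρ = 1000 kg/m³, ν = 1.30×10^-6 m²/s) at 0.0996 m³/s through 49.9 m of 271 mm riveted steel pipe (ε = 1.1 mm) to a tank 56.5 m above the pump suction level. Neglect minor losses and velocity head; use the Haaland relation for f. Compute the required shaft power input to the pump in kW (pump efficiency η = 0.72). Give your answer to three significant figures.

V = 4Q/(πD²) = 1.727 m/s; Re = 3.60×10^5; ε/D = 0.00406; f = 0.02887
h_f = f(L/D)V²/2g = 0.8079 m
Total head H = z + h_f = 56.5 + 0.8079 = 57.31 m
P_hyd = ρgQH = 1000·9.81·0.0996·57.31 = 55.99 kW
P_shaft = P_hyd/η = 55.99/0.72 = 77.77 kW

P_shaft ≈ 77.8 kW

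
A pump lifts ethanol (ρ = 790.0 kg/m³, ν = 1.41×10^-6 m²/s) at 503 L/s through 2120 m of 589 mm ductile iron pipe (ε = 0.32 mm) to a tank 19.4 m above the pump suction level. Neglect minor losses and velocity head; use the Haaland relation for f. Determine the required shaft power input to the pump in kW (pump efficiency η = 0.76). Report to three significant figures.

P_shaft ≈ 156 kW

V = 4Q/(πD²) = 1.846 m/s; Re = 7.71×10^5; ε/D = 5.43×10^-4; f = 0.01758
h_f = f(L/D)V²/2g = 10.99 m
Total head H = z + h_f = 19.4 + 10.99 = 30.39 m
P_hyd = ρgQH = 790.0·9.81·0.503·30.39 = 118.5 kW
P_shaft = P_hyd/η = 118.5/0.76 = 155.9 kW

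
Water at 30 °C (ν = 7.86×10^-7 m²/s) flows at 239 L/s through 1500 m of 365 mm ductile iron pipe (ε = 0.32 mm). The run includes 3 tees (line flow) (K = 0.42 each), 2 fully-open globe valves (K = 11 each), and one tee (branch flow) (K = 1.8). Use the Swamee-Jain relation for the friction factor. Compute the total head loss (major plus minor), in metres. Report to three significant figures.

H_L ≈ 27.9 m

V = 4Q/(πD²) = 2.284 m/s; V²/2g = 0.2659 m
Re = 1.06×10^6, ε/D = 8.77×10^-4 → f = 0.01943 (Swamee-Jain)
Major: h_f = f(L/D)·V²/2g = 0.01943·4110·0.2659 = 21.23 m
Minor: ΣK = 25.1; h_m = ΣK·V²/2g = 6.664 m
Total H_L = 21.23 + 6.664 = 27.89 m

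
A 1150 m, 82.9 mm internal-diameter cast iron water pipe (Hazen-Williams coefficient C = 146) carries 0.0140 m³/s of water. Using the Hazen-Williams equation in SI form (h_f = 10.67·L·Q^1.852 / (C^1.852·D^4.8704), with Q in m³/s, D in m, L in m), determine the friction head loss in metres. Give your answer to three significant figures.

h_f = 10.67·1150·0.0140^1.852 / (146^1.852·0.0829^4.8704) = 82.07 m

h_f ≈ 82.1 m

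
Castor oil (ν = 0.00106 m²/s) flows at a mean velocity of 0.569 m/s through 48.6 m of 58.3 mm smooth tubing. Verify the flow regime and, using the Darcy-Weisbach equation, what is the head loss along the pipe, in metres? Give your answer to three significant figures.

Re = VD/ν = 0.569·0.05830/0.00106 = 31.3 → laminar (Re < 2300)
f = 64/Re = 2.045
h_f = f(L/D)V²/(2g) = 2.045·(48.6/0.05830)·0.569²/(2·9.81) = 28.13 m

h_f ≈ 28.1 m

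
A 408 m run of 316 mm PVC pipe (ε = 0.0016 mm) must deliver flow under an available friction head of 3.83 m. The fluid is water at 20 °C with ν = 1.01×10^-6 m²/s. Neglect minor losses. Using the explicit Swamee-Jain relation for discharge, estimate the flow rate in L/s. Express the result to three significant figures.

Swamee-Jain (Type II): Q = -0.965·√(gD⁵h_f/L)·ln[ε/(3.7D) + √(3.17ν²L/(gD³h_f))]
√(gD⁵h_f/L) = √(9.81·0.316⁵·3.83/408) = 0.01703
ε/(3.7D) = 1.37×10^-6; √(3.17ν²L/(gD³h_f)) = 3.34×10^-5
Q = -0.965·0.01703·ln(3.473×10^-5) = 0.1688 m³/s
Check: V = 2.15 m/s, Re = 6.73×10^5, f = 0.01252, h_f = 3.82 m ≈ 3.83 m ✓

Q ≈ 169 L/s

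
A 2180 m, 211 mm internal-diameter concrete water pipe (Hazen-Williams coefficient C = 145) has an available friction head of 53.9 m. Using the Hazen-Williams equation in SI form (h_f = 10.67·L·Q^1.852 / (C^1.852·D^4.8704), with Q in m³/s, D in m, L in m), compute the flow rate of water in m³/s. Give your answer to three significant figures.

Rearranging: Q = [h_f·C^1.852·D^4.8704 / (10.67·L)]^(1/1.852)
Q = [53.9·145^1.852·0.211^4.8704 / (10.67·2180)]^0.540 = 0.09153 m³/s

Q ≈ 0.0915 m³/s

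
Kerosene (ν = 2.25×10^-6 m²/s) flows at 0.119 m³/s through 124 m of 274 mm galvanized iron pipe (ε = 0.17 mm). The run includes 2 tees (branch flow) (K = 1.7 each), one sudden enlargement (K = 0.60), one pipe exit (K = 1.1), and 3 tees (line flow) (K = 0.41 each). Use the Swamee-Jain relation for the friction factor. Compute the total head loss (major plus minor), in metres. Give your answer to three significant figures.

H_L ≈ 3.12 m

V = 4Q/(πD²) = 2.018 m/s; V²/2g = 0.2076 m
Re = 2.46×10^5, ε/D = 6.20×10^-4 → f = 0.01924 (Swamee-Jain)
Major: h_f = f(L/D)·V²/2g = 0.01924·452.6·0.2076 = 1.808 m
Minor: ΣK = 6.33; h_m = ΣK·V²/2g = 1.314 m
Total H_L = 1.808 + 1.314 = 3.122 m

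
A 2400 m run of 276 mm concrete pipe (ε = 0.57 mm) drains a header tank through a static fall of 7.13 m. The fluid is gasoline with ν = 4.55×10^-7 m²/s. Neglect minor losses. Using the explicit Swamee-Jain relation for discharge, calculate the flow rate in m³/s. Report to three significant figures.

Swamee-Jain (Type II): Q = -0.965·√(gD⁵h_f/L)·ln[ε/(3.7D) + √(3.17ν²L/(gD³h_f))]
√(gD⁵h_f/L) = √(9.81·0.276⁵·7.13/2400) = 0.006832
ε/(3.7D) = 5.58×10^-4; √(3.17ν²L/(gD³h_f)) = 3.27×10^-5
Q = -0.965·0.006832·ln(5.909×10^-4) = 0.04901 m³/s
Check: V = 0.819 m/s, Re = 4.97×10^5, f = 0.02410, h_f = 7.17 m ≈ 7.13 m ✓

Q ≈ 0.0490 m³/s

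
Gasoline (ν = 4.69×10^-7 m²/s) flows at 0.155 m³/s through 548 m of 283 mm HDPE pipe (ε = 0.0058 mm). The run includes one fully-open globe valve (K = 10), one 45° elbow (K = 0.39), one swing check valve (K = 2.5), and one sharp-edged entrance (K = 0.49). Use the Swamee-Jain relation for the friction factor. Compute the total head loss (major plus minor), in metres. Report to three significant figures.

H_L ≈ 11.0 m

V = 4Q/(πD²) = 2.464 m/s; V²/2g = 0.3095 m
Re = 1.49×10^6, ε/D = 2.05×10^-5 → f = 0.01148 (Swamee-Jain)
Major: h_f = f(L/D)·V²/2g = 0.01148·1936·0.3095 = 6.879 m
Minor: ΣK = 13.4; h_m = ΣK·V²/2g = 4.141 m
Total H_L = 6.879 + 4.141 = 11.02 m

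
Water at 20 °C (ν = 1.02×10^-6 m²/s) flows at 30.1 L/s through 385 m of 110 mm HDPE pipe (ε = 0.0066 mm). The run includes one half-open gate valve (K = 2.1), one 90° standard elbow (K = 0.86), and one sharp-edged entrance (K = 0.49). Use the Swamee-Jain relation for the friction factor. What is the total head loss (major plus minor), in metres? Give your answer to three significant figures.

H_L ≈ 28.2 m

V = 4Q/(πD²) = 3.167 m/s; V²/2g = 0.5113 m
Re = 3.42×10^5, ε/D = 6.00×10^-5 → f = 0.01475 (Swamee-Jain)
Major: h_f = f(L/D)·V²/2g = 0.01475·3500·0.5113 = 26.39 m
Minor: ΣK = 3.45; h_m = ΣK·V²/2g = 1.764 m
Total H_L = 26.39 + 1.764 = 28.15 m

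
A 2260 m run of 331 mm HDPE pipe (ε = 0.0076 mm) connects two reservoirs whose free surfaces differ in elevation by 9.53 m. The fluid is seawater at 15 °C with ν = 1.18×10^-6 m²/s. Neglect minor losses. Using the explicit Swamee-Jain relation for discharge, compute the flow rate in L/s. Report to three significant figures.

Q ≈ 120 L/s

Swamee-Jain (Type II): Q = -0.965·√(gD⁵h_f/L)·ln[ε/(3.7D) + √(3.17ν²L/(gD³h_f))]
√(gD⁵h_f/L) = √(9.81·0.331⁵·9.53/2260) = 0.01282
ε/(3.7D) = 6.21×10^-6; √(3.17ν²L/(gD³h_f)) = 5.42×10^-5
Q = -0.965·0.01282·ln(6.045×10^-5) = 0.1202 m³/s
Check: V = 1.40 m/s, Re = 3.92×10^5, f = 0.01399, h_f = 9.50 m ≈ 9.53 m ✓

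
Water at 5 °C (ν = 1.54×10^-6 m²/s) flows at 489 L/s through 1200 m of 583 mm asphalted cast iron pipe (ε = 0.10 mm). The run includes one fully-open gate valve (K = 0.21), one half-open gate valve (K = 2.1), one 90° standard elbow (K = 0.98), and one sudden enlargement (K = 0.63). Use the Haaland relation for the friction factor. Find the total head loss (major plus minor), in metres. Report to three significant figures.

H_L ≈ 5.82 m

V = 4Q/(πD²) = 1.832 m/s; V²/2g = 0.1710 m
Re = 6.93×10^5, ε/D = 1.72×10^-4 → f = 0.01462 (Haaland)
Major: h_f = f(L/D)·V²/2g = 0.01462·2058·0.1710 = 5.146 m
Minor: ΣK = 3.92; h_m = ΣK·V²/2g = 0.6704 m
Total H_L = 5.146 + 0.6704 = 5.817 m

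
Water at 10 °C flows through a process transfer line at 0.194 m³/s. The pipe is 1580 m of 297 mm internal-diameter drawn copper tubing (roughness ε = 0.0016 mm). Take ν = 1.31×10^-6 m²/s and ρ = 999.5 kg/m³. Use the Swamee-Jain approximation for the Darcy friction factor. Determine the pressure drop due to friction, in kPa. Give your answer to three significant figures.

Δp ≈ 264 kPa

V = 4Q/(πD²) = 4·0.194/(π·0.297²) = 2.800 m/s
Re = VD/ν = 2.800·0.297/1.31×10^-6 = 6.35×10^5 → turbulent
ε/D = 0.0016/297 = 5.39×10^-6
Swamee-Jain: f = 0.01265
h_f = f(L/D)V²/(2g) = 0.01265·(1580/0.297)·2.800²/(2·9.81) = 26.90 m
Δp = ρg·h_f = 999.5·9.81·26.90 = 263.7 kPa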